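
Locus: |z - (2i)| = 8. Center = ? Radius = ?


|z - z0| = r is a circle with center z0 and radius r.
Center = (0, 2), radius = 8

Circle with center (0, 2) and radius 8


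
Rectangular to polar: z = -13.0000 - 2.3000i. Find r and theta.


r = sqrt(169+5.29) = sqrt(174.29) = 13.2019
theta = atan2(-2.3, -13) = -169.9669 degrees

r = 13.2019, theta = -169.9669 degrees


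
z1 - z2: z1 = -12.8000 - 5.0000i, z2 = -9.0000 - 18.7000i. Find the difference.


Real: -12.8 + 9 = -3.8
Imag: -5 + 18.7 = 13.7

-3.8000 + 13.7000i


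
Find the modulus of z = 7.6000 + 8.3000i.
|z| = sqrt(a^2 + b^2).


|z| = sqrt(7.6^2 + 8.3^2) = sqrt(57.76 + 68.89) = sqrt(126.65) = 11.2539

|z| = 11.2539


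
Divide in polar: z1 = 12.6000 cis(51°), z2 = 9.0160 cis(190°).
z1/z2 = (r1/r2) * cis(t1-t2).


r = 12.6000 / 9.0160 = 1.3975
theta = 51° - 190° = -139° = 221° (mod 360)

1.3975 cis(221°)


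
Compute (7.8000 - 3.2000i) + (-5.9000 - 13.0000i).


Real: 7.8 - 5.9 = 1.9
Imag: -3.2 - 13 = -16.2

1.9000 - 16.2000i


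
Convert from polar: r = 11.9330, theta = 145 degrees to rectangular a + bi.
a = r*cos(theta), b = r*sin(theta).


a = 11.9330*cos(145°) = 11.9330*(-0.81915) = -9.7749
b = 11.9330*sin(145°) = 11.9330*0.57358 = 6.8445

-9.7749 + 6.8445i


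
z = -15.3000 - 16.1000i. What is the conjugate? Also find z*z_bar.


z_bar = -15.3000 + 16.1000i
z*z_bar = (-15.3)^2 + (-16.1)^2 = 234.09 + 259.21 = 493.3

z_bar = -15.3000 + 16.1000i, z*z_bar = 493.3


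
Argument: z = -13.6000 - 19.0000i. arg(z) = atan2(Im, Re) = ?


Re = -13.6, Im = -19
arg = atan2(-19, -13.6) = -125.5947 degrees

arg(z) = -125.5947 degrees


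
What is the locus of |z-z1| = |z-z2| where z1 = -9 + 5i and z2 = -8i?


Equal distances means the locus is the perpendicular bisector of z1 and z2.
Midpoint = ((-9+0)/2, (5+(-8))/2) = (-4.5000, -1.5000)

Perpendicular bisector through (-4.5000, -1.5000)


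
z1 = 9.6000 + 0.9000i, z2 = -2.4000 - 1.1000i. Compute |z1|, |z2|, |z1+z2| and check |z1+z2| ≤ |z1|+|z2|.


|z1| = sqrt(9.6^2 + 0.9^2) = sqrt(92.97) = 9.6421
|z2| = sqrt((-2.4)^2 + (-1.1)^2) = sqrt(6.97) = 2.6401
z1+z2 = 7.2000 - 0.2000i
|z1+z2| = sqrt(51.88) = 7.2028
|z1|+|z2| = 9.6421 + 2.6401 = 12.2822

|z1+z2| = 7.2028 ≤ |z1|+|z2| = 12.2822 (verified)


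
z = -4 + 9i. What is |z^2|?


|z| = sqrt(16+81) = sqrt(97) = 9.8489
|z^2| = |z|^2 = (sqrt(97))^2 = 97

|z^2| = 97


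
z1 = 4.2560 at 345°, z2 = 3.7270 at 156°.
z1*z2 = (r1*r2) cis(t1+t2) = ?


r = 4.2560 * 3.7270 = 15.8621
theta = 345° + 156° = 501° = 141° (mod 360)

15.8621 cis(141°)


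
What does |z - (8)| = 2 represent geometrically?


|z - z0| = r is a circle with center z0 and radius r.
Center = (8, 0), radius = 2

Circle with center (8, 0) and radius 2


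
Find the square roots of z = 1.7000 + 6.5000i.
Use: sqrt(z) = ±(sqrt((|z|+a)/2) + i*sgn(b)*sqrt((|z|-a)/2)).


|z| = sqrt(2.89+42.25) = 6.7186
sqrt((|z|+a)/2) = sqrt((6.7186+1.7)/2) = sqrt(4.2093) = 2.0517
sqrt((|z|-a)/2) = sqrt((6.7186-1.7)/2) = sqrt(2.5093) = 1.5841

±(2.0517 + 1.5841i) i.e. 2.0517 + 1.5841i and -2.0517 - 1.5841i


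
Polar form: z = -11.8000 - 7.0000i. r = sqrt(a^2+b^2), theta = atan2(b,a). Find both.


r = sqrt(139.24+49) = sqrt(188.24) = 13.7201
theta = atan2(-7, -11.8) = -149.3227 degrees

r = 13.7201, theta = -149.3227 degrees


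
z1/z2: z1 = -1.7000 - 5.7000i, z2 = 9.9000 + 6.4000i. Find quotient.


Conjugate of z2 = 9.9000 - 6.4000i
Numerator: (-1.7000 - 5.7000i)(9.9000 - 6.4000i) = -53.3100 - 45.5500i
Denominator: 9.9^2 + 6.4^2 = 138.97
Result = (-53.3100 - 45.5500i)/138.97

-0.3836 - 0.3278i


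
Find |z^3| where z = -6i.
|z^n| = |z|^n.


|z| = sqrt(0+36) = sqrt(36) = 6
|z^3| = |z|^3 = 6^3 = 216

|z^3| = 216


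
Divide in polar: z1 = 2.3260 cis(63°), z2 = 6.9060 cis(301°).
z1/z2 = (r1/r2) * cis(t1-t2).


r = 2.3260 / 6.9060 = 0.3368
theta = 63° - 301° = -238° = 122° (mod 360)

0.3368 cis(122°)


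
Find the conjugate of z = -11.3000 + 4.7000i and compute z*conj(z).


z_bar = -11.3000 - 4.7000i
z*z_bar = (-11.3)^2 + 4.7^2 = 127.69 + 22.09 = 149.78

z_bar = -11.3000 - 4.7000i, z*z_bar = 149.78


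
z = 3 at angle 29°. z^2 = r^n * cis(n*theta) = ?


r^2 = 3^2 = 9
n*theta = 2*29° = 58° = 58° (mod 360)
a = 9*cos(58°) = 4.7693
b = 9*sin(58°) = 7.6324

9 cis(58°) = 4.7693 + 7.6324i


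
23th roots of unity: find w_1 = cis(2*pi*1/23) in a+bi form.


Angle = 360*1/23 = 15.6522°
a = cos(15.6522°) = 0.9629
b = sin(15.6522°) = 0.2698

0.9629 + 0.2698i


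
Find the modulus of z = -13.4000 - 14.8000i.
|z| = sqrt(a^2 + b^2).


|z| = sqrt((-13.4)^2 + (-14.8)^2) = sqrt(179.56 + 219.04) = sqrt(398.6) = 19.9650

|z| = 19.9650


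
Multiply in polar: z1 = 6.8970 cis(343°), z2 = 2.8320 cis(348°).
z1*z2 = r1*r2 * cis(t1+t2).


r = 6.8970 * 2.8320 = 19.5323
theta = 343° + 348° = 691° = 331° (mod 360)

19.5323 cis(331°)


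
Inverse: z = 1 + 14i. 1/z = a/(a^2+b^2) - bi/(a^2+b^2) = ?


|z|^2 = 1+196 = 197
1/z = (1 - 14i)/197

1/z = 0.0051 - 0.0711i


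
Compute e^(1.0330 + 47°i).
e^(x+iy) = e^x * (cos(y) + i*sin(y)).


e^1.0330 = 2.8095
cos(47°) = 0.682
sin(47°) = 0.73135
Real = 2.8095*0.682 = 1.9161
Imag = 2.8095*0.73135 = 2.0547

1.9161 + 2.0547i


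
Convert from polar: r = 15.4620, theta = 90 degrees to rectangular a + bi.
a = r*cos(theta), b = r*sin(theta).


a = 15.4620*cos(90°) = 15.4620*0 = 0
b = 15.4620*sin(90°) = 15.4620*1 = 15.4620

0 + 15.4620i


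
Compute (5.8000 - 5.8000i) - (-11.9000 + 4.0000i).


Real: 5.8 + 11.9 = 17.7
Imag: -5.8 - 4 = -9.8

17.7000 - 9.8000i


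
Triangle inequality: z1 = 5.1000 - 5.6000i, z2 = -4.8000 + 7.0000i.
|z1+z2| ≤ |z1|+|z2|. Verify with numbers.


|z1| = sqrt(5.1^2 + (-5.6)^2) = sqrt(57.37) = 7.5743
|z2| = sqrt((-4.8)^2 + 7^2) = sqrt(72.04) = 8.4876
z1+z2 = 0.3000 + 1.4000i
|z1+z2| = sqrt(2.05) = 1.4318
|z1|+|z2| = 7.5743 + 8.4876 = 16.0619

|z1+z2| = 1.4318 ≤ |z1|+|z2| = 16.0619 (verified)


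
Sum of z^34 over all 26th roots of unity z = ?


The roots are w_k = w^k with w = e^(2*pi*i/26), and (w^k)^34 = (w^34)^k.
So S = 1 + u + u^2 + ... + u^(25) with u = w^34.
34 = 1*26 + 8, so 34 is not a multiple of 26: u = (w^26)^1 * w^8 = w^8 ≠ 1 (w is a primitive 26th root), while u^26 = (w^26)^34 = 1.
Geometric series: S = (1 - u^26)/(1 - u) = (1 - 1)/(1 - u) = 0

S = 0


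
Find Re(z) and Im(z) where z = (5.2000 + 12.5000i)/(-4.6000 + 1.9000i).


Multiply by conjugate: (5.2000 + 12.5000i)(-4.6000 - 1.9000i) / ((-4.6)^2 + 1.9^2)
Numerator real = 5.2*(-4.6) + 12.5*1.9 = -0.17
Numerator imag = 12.5*(-4.6) - 5.2*1.9 = -67.38
Denominator = 24.77
Re(z) = -0.17/24.77 = -0.0069
Im(z) = -67.38/24.77 = -2.7202

Re(z) = -0.0069, Im(z) = -2.7202


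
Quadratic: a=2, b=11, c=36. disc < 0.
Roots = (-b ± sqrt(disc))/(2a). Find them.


disc = 11^2 - 4*2*36 = 121 - 288 = -167
sqrt(|disc|) = sqrt(167) = 12.9228
Real part = -11/(2*2) = -2.7500
Imag part = 12.9228/(2*2) = 3.2307

-2.7500 ± 3.2307i


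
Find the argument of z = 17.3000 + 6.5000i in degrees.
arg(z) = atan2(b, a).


Re = 17.3, Im = 6.5
arg = atan2(6.5, 17.3) = 20.5923 degrees

arg(z) = 20.5923 degrees


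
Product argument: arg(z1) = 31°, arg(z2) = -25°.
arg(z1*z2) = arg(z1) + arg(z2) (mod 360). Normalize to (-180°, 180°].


arg(z1*z2) = 31° - 25° = 6°
Normalized to (-180°, 180°]: 6°

6°


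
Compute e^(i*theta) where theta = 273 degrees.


cos(273°) = 0.0523
sin(273°) = -0.9986

e^(i*273°) = 0.0523 - 0.9986i


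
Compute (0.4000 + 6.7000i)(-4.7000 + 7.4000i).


Real = 0.4*(-4.7) - 6.7*7.4 = -1.88 - 49.58 = -51.46
Imag = 0.4*7.4 - (4.7)*6.7 = 2.96 - (31.49) = -28.53

-51.4600 - 28.5300i


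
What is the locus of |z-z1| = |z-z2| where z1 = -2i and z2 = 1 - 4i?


Equal distances means the locus is the perpendicular bisector of z1 and z2.
Midpoint = ((0+1)/2, (-2+(-4))/2) = (0.5000, -3.0000)

Perpendicular bisector through (0.5000, -3.0000)


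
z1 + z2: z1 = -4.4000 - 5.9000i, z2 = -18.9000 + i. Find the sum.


Real: -4.4 - 18.9 = -23.3
Imag: -5.9 + 1 = -4.9

-23.3000 - 4.9000i


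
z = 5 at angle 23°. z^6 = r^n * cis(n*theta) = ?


r^6 = 5^6 = 15625
n*theta = 6*23° = 138° = 138° (mod 360)
a = 15625*cos(138°) = -11611.6379
b = 15625*sin(138°) = 10455.1657

15625 cis(138°) = -11611.6379 + 10455.1657i


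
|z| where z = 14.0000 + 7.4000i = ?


|z| = sqrt(14^2 + 7.4^2) = sqrt(196 + 54.76) = sqrt(250.76) = 15.8354

|z| = 15.8354


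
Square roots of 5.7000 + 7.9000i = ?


|z| = sqrt(32.49+62.41) = 9.7417
sqrt((|z|+a)/2) = sqrt((9.7417+5.7)/2) = sqrt(7.7208) = 2.7786
sqrt((|z|-a)/2) = sqrt((9.7417-5.7)/2) = sqrt(2.0208) = 1.4216

±(2.7786 + 1.4216i) i.e. 2.7786 + 1.4216i and -2.7786 - 1.4216i


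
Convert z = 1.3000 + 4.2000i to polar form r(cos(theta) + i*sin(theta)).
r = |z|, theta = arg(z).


r = sqrt(1.69+17.64) = sqrt(19.33) = 4.3966
theta = atan2(4.2, 1.3) = 72.8015 degrees

r = 4.3966, theta = 72.8015 degrees


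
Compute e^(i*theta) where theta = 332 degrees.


cos(332°) = 0.8829
sin(332°) = -0.4695

e^(i*332°) = 0.8829 - 0.4695i


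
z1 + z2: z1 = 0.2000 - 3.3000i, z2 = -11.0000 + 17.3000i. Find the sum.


Real: 0.2 - 11 = -10.8
Imag: -3.3 + 17.3 = 14

-10.8000 + 14.0000i


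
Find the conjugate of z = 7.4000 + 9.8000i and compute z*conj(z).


z_bar = 7.4000 - 9.8000i
z*z_bar = 7.4^2 + 9.8^2 = 54.76 + 96.04 = 150.8

z_bar = 7.4000 - 9.8000i, z*z_bar = 150.8


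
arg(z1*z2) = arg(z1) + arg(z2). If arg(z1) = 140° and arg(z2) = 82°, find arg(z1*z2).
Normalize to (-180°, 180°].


arg(z1*z2) = 140° + 82° = 222°
Normalized to (-180°, 180°]: -138°

-138°


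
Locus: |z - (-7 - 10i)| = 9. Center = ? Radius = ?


|z - z0| = r is a circle with center z0 and radius r.
Center = (-7, -10), radius = 9

Circle with center (-7, -10) and radius 9


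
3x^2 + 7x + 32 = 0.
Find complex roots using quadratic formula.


disc = 7^2 - 4*3*32 = 49 - 384 = -335
sqrt(|disc|) = sqrt(335) = 18.3030
Real part = -7/(2*3) = -1.1667
Imag part = 18.3030/(2*3) = 3.0505

-1.1667 ± 3.0505i


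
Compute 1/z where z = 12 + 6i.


|z|^2 = 144+36 = 180
1/z = (12 - 6i)/180

1/z = 0.0667 - 0.0333i


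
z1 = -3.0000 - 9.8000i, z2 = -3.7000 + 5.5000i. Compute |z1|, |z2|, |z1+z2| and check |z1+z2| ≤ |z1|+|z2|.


|z1| = sqrt((-3)^2 + (-9.8)^2) = sqrt(105.04) = 10.2489
|z2| = sqrt((-3.7)^2 + 5.5^2) = sqrt(43.94) = 6.6287
z1+z2 = -6.7000 - 4.3000i
|z1+z2| = sqrt(63.38) = 7.9612
|z1|+|z2| = 10.2489 + 6.6287 = 16.8776

|z1+z2| = 7.9612 ≤ |z1|+|z2| = 16.8776 (verified)


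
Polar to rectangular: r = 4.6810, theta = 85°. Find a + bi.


a = 4.6810*cos(85°) = 4.6810*0.08716 = 0.4080
b = 4.6810*sin(85°) = 4.6810*0.9962 = 4.6632

0.4080 + 4.6632i


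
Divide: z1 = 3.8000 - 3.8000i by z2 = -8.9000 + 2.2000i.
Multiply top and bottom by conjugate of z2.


Conjugate of z2 = -8.9000 - 2.2000i
Numerator: (3.8000 - 3.8000i)(-8.9000 - 2.2000i) = -42.1800 + 25.4600i
Denominator: (-8.9)^2 + 2.2^2 = 84.05
Result = (-42.1800 + 25.4600i)/84.05

-0.5018 + 0.3029i


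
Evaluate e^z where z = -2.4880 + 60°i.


e^-2.4880 = 0.08308
cos(60°) = 0.5
sin(60°) = 0.866
Real = 0.08308*0.5 = 0.0415
Imag = 0.08308*0.866 = 0.0719

0.0415 + 0.0719i


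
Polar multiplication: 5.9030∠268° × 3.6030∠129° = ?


r = 5.9030 * 3.6030 = 21.2685
theta = 268° + 129° = 397° = 37° (mod 360)

21.2685 cis(37°)


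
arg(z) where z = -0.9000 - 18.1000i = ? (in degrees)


Re = -0.9, Im = -18.1
arg = atan2(-18.1, -0.9) = -92.8466 degrees

arg(z) = -92.8466 degrees


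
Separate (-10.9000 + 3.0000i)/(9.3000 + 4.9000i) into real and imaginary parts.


Multiply by conjugate: (-10.9000 + 3.0000i)(9.3000 - 4.9000i) / (9.3^2 + 4.9^2)
Numerator real = -10.9*9.3 + 3*4.9 = -86.67
Numerator imag = 3*9.3 - (-10.9)*4.9 = 81.31
Denominator = 110.5
Re(z) = -86.67/110.5 = -0.7843
Im(z) = 81.31/110.5 = 0.7358

Re(z) = -0.7843, Im(z) = 0.7358


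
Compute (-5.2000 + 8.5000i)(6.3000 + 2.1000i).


Real = -5.2*6.3 - 8.5*2.1 = -32.76 - 17.85 = -50.61
Imag = -5.2*2.1 + 6.3*8.5 = -10.92 + 53.55 = 42.63

-50.6100 + 42.6300i


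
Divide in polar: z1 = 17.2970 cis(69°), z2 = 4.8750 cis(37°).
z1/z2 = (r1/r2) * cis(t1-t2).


r = 17.2970 / 4.8750 = 3.5481
theta = 69° - 37° = 32° = 32° (mod 360)

3.5481 cis(32°)


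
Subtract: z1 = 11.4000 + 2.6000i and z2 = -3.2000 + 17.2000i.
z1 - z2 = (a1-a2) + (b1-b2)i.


Real: 11.4 + 3.2 = 14.6
Imag: 2.6 - 17.2 = -14.6

14.6000 - 14.6000i


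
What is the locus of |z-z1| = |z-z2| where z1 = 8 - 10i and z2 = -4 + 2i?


Equal distances means the locus is the perpendicular bisector of z1 and z2.
Midpoint = ((8+(-4))/2, (-10+2)/2) = (2.0000, -4.0000)

Perpendicular bisector through (2.0000, -4.0000)


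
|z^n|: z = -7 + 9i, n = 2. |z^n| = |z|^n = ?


|z| = sqrt(49+81) = sqrt(130) = 11.4018
|z^2| = |z|^2 = (sqrt(130))^2 = 130

|z^2| = 130


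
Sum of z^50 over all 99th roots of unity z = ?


The roots are w_k = w^k with w = e^(2*pi*i/99), and (w^k)^50 = (w^50)^k.
So S = 1 + u + u^2 + ... + u^(98) with u = w^50.
50 = 0*99 + 50, so 50 is not a multiple of 99: u = w^50 ≠ 1 (w is a primitive 99th root), while u^99 = (w^99)^50 = 1.
Geometric series: S = (1 - u^99)/(1 - u) = (1 - 1)/(1 - u) = 0

S = 0


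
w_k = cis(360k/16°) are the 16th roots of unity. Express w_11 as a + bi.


Angle = 360*11/16 = 247.5°
a = cos(247.5°) = -0.3827
b = sin(247.5°) = -0.9239

-0.3827 - 0.9239i


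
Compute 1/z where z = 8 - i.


|z|^2 = 64+1 = 65
1/z = (8 + 1i)/65

1/z = 0.1231 + 0.0154i


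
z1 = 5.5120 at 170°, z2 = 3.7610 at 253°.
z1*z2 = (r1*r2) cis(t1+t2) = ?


r = 5.5120 * 3.7610 = 20.7306
theta = 170° + 253° = 423° = 63° (mod 360)

20.7306 cis(63°)


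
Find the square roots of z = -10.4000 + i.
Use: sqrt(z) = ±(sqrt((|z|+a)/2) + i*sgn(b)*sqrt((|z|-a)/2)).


|z| = sqrt(108.16+1) = 10.4480
sqrt((|z|+a)/2) = sqrt((10.4480+(-10.4))/2) = sqrt(0.0240) = 0.1549
sqrt((|z|-a)/2) = sqrt((10.4480-(-10.4))/2) = sqrt(10.4240) = 3.2286

±(0.1549 + 3.2286i) i.e. 0.1549 + 3.2286i and -0.1549 - 3.2286i


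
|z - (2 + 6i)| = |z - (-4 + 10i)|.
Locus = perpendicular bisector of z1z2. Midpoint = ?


Equal distances means the locus is the perpendicular bisector of z1 and z2.
Midpoint = ((2+(-4))/2, (6+10)/2) = (-1.0000, 8.0000)

Perpendicular bisector through (-1.0000, 8.0000)


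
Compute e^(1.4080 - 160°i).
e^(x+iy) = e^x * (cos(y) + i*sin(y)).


e^1.4080 = 4.08777
cos(-160°) = -0.93969
sin(-160°) = -0.34202
Real = 4.08777*(-0.93969) = -3.8412
Imag = 4.08777*(-0.34202) = -1.3981

-3.8412 - 1.3981i


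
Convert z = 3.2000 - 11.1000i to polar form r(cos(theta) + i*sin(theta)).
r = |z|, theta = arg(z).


r = sqrt(10.24+123.21) = sqrt(133.45) = 11.5521
theta = atan2(-11.1, 3.2) = -73.9183 degrees

r = 11.5521, theta = -73.9183 degrees


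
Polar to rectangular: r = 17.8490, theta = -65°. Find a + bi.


a = 17.8490*cos(-65°) = 17.8490*0.42262 = 7.5433
b = 17.8490*sin(-65°) = 17.8490*(-0.90631) = -16.1767

7.5433 - 16.1767i


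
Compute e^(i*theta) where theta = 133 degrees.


cos(133°) = -0.6820
sin(133°) = 0.7314

e^(i*133°) = -0.6820 + 0.7314i


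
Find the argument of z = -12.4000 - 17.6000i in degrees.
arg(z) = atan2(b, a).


Re = -12.4, Im = -17.6
arg = atan2(-17.6, -12.4) = -125.1664 degrees

arg(z) = -125.1664 degrees


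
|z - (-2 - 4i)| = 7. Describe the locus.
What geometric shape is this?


|z - z0| = r is a circle with center z0 and radius r.
Center = (-2, -4), radius = 7

Circle with center (-2, -4) and radius 7


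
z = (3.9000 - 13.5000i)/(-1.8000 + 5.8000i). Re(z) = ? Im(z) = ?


Multiply by conjugate: (3.9000 - 13.5000i)(-1.8000 - 5.8000i) / ((-1.8)^2 + 5.8^2)
Numerator real = 3.9*(-1.8) - (13.5)*5.8 = -85.32
Numerator imag = -13.5*(-1.8) - 3.9*5.8 = 1.68
Denominator = 36.88
Re(z) = -85.32/36.88 = -2.3134
Im(z) = 1.68/36.88 = 0.0456

Re(z) = -2.3134, Im(z) = 0.0456


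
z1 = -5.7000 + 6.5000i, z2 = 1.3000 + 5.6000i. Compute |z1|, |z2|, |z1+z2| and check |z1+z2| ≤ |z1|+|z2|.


|z1| = sqrt((-5.7)^2 + 6.5^2) = sqrt(74.74) = 8.6452
|z2| = sqrt(1.3^2 + 5.6^2) = sqrt(33.05) = 5.7489
z1+z2 = -4.4000 + 12.1000i
|z1+z2| = sqrt(165.77) = 12.8752
|z1|+|z2| = 8.6452 + 5.7489 = 14.3941

|z1+z2| = 12.8752 ≤ |z1|+|z2| = 14.3941 (verified)


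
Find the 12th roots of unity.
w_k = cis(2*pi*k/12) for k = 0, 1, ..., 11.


The 12th roots of unity are cis(360k/12°) for k=0..11
Angle step = 360/12 = 30°
Primitive root: cis(30°)
Primitive root = 0.8660 + 0.5000i

12 roots at angles: 0°, 30°, 60°, 90°, 120°, 150°, 180°, 210°, 240°, 270°, 300°, 330°


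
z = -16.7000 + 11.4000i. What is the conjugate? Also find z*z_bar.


z_bar = -16.7000 - 11.4000i
z*z_bar = (-16.7)^2 + 11.4^2 = 278.89 + 129.96 = 408.85

z_bar = -16.7000 - 11.4000i, z*z_bar = 408.85


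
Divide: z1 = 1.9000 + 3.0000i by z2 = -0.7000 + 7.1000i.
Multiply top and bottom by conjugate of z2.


Conjugate of z2 = -0.7000 - 7.1000i
Numerator: (1.9000 + 3.0000i)(-0.7000 - 7.1000i) = 19.9700 - 15.5900i
Denominator: (-0.7)^2 + 7.1^2 = 50.9
Result = (19.9700 - 15.5900i)/50.9

0.3923 - 0.3063i


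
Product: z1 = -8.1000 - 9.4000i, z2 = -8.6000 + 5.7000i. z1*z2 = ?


Real = -8.1*(-8.6) - (-9.4)*5.7 = 69.66 - (-53.58) = 123.24
Imag = -8.1*5.7 - (8.6)*(-9.4) = -46.17 + 80.84 = 34.67

123.2400 + 34.6700i


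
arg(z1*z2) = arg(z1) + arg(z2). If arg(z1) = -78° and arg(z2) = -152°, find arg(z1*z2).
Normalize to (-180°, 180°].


arg(z1*z2) = -78° - 152° = -230°
Normalized to (-180°, 180°]: 130°

130°


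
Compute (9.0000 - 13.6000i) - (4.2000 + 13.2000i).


Real: 9 - 4.2 = 4.8
Imag: -13.6 - 13.2 = -26.8

4.8000 - 26.8000i


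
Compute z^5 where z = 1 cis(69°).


r^5 = 1^5 = 1
n*theta = 5*69° = 345° = 345° (mod 360)
a = 1*cos(345°) = 0.9659
b = 1*sin(345°) = -0.2588

1 cis(345°) = 0.9659 - 0.2588i


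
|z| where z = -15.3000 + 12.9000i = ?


|z| = sqrt((-15.3)^2 + 12.9^2) = sqrt(234.09 + 166.41) = sqrt(400.5) = 20.0125

|z| = 20.0125


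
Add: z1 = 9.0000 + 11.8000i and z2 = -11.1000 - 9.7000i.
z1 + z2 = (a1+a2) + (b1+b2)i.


Real: 9 - 11.1 = -2.1
Imag: 11.8 - 9.7 = 2.1

-2.1000 + 2.1000i


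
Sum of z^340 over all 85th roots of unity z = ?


The roots are w_k = w^k with w = e^(2*pi*i/85), and (w^k)^340 = (w^340)^k.
So S = 1 + u + u^2 + ... + u^(84) with u = w^340.
340 = 4*85 + 0, so 340 is a multiple of 85 and u = (w^85)^4 = 1.
Every one of the 85 terms equals 1: S = 85

S = 85


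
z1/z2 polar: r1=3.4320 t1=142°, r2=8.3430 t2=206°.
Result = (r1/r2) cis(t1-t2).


r = 3.4320 / 8.3430 = 0.4114
theta = 142° - 206° = -64° = 296° (mod 360)

0.4114 cis(296°)


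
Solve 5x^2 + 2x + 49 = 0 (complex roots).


disc = 2^2 - 4*5*49 = 4 - 980 = -976
sqrt(|disc|) = sqrt(976) = 31.2410
Real part = -2/(2*5) = -0.2000
Imag part = 31.2410/(2*5) = 3.1241

-0.2000 ± 3.1241i


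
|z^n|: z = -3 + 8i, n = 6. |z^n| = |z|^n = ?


|z| = sqrt(9+64) = sqrt(73) = 8.5440
|z^6| = |z|^6 = (sqrt(73))^6 = 73^3 = 389017

|z^6| = 389017


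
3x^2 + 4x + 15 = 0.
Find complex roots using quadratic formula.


disc = 4^2 - 4*3*15 = 16 - 180 = -164
sqrt(|disc|) = sqrt(164) = 12.8062
Real part = -4/(2*3) = -0.6667
Imag part = 12.8062/(2*3) = 2.1344

-0.6667 ± 2.1344i


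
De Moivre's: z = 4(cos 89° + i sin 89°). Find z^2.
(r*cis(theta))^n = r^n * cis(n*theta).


r^2 = 4^2 = 16
n*theta = 2*89° = 178° = 178° (mod 360)
a = 16*cos(178°) = -15.9903
b = 16*sin(178°) = 0.5584

16 cis(178°) = -15.9903 + 0.5584i


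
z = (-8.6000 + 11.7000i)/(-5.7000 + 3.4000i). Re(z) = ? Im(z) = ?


Multiply by conjugate: (-8.6000 + 11.7000i)(-5.7000 - 3.4000i) / ((-5.7)^2 + 3.4^2)
Numerator real = -8.6*(-5.7) + 11.7*3.4 = 88.8
Numerator imag = 11.7*(-5.7) - (-8.6)*3.4 = -37.45
Denominator = 44.05
Re(z) = 88.8/44.05 = 2.0159
Im(z) = -37.45/44.05 = -0.8502

Re(z) = 2.0159, Im(z) = -0.8502


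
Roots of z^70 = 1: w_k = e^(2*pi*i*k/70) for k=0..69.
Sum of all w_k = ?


The sum of all 70th roots of unity is 0.
Geometric series: (1 - w^70)/(1 - w) = (1-1)/(1-w) = 0 since w^70 = 1, w ≠ 1.
Alternatively: coefficient of z^69 in z^70 - 1 is 0.

0


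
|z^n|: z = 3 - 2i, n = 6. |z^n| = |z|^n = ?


|z| = sqrt(9+4) = sqrt(13) = 3.6056
|z^6| = |z|^6 = (sqrt(13))^6 = 13^3 = 2197

|z^6| = 2197


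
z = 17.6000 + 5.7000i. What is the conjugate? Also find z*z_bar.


z_bar = 17.6000 - 5.7000i
z*z_bar = 17.6^2 + 5.7^2 = 309.76 + 32.49 = 342.25

z_bar = 17.6000 - 5.7000i, z*z_bar = 342.25


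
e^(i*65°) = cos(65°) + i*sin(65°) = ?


cos(65°) = 0.4226
sin(65°) = 0.9063

e^(i*65°) = 0.4226 + 0.9063i


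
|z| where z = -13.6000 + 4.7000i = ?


|z| = sqrt((-13.6)^2 + 4.7^2) = sqrt(184.96 + 22.09) = sqrt(207.05) = 14.3892

|z| = 14.3892


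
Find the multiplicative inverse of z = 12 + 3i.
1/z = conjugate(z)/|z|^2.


|z|^2 = 144+9 = 153
1/z = (12 - 3i)/153

1/z = 0.0784 - 0.0196i


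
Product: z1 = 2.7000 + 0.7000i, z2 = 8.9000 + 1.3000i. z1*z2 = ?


Real = 2.7*8.9 - 0.7*1.3 = 24.03 - 0.91 = 23.12
Imag = 2.7*1.3 + 8.9*0.7 = 3.51 + 6.23 = 9.74

23.1200 + 9.7400i


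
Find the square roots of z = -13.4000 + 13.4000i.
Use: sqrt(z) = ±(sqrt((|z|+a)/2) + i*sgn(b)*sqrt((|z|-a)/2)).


|z| = sqrt(179.56+179.56) = 18.9505
sqrt((|z|+a)/2) = sqrt((18.9505+(-13.4))/2) = sqrt(2.7752) = 1.6659
sqrt((|z|-a)/2) = sqrt((18.9505-(-13.4))/2) = sqrt(16.1752) = 4.0218

±(1.6659 + 4.0218i) i.e. 1.6659 + 4.0218i and -1.6659 - 4.0218i


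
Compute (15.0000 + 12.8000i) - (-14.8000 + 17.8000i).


Real: 15 + 14.8 = 29.8
Imag: 12.8 - 17.8 = -5

29.8000 - 5.0000i


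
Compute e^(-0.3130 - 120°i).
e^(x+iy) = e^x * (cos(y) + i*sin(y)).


e^-0.3130 = 0.73125
cos(-120°) = -0.5
sin(-120°) = -0.866
Real = 0.73125*(-0.5) = -0.3656
Imag = 0.73125*(-0.866) = -0.6333

-0.3656 - 0.6333i


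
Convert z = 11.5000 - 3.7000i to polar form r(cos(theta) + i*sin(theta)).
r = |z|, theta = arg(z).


r = sqrt(132.25+13.69) = sqrt(145.94) = 12.0806
theta = atan2(-3.7, 11.5) = -17.8350 degrees

r = 12.0806, theta = -17.8350 degrees


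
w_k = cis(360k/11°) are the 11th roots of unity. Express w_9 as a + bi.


Angle = 360*9/11 = 294.5455°
a = cos(294.5455°) = 0.4154
b = sin(294.5455°) = -0.9096

0.4154 - 0.9096i


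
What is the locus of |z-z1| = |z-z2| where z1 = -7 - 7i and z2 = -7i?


Equal distances means the locus is the perpendicular bisector of z1 and z2.
Midpoint = ((-7+0)/2, (-7+(-7))/2) = (-3.5000, -7.0000)

Perpendicular bisector through (-3.5000, -7.0000)


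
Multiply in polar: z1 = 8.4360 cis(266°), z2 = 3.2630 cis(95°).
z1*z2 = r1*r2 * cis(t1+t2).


r = 8.4360 * 3.2630 = 27.5267
theta = 266° + 95° = 361° = 1° (mod 360)

27.5267 cis(1°)


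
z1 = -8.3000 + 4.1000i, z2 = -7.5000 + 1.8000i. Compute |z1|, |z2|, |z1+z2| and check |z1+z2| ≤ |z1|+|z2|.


|z1| = sqrt((-8.3)^2 + 4.1^2) = sqrt(85.7) = 9.2574
|z2| = sqrt((-7.5)^2 + 1.8^2) = sqrt(59.49) = 7.7130
z1+z2 = -15.8000 + 5.9000i
|z1+z2| = sqrt(284.45) = 16.8656
|z1|+|z2| = 9.2574 + 7.7130 = 16.9704

|z1+z2| = 16.8656 ≤ |z1|+|z2| = 16.9704 (verified)


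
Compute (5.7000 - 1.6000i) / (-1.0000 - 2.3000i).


Conjugate of z2 = -1.0000 + 2.3000i
Numerator: (5.7000 - 1.6000i)(-1.0000 + 2.3000i) = -2.0200 + 14.7100i
Denominator: (-1)^2 + (-2.3)^2 = 6.29
Result = (-2.0200 + 14.7100i)/6.29

-0.3211 + 2.3386i


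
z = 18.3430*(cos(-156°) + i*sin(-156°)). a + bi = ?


a = 18.3430*cos(-156°) = 18.3430*(-0.91355) = -16.7572
b = 18.3430*sin(-156°) = 18.3430*(-0.40674) = -7.4608

-16.7572 - 7.4608i


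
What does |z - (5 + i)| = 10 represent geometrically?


|z - z0| = r is a circle with center z0 and radius r.
Center = (5, 1), radius = 10

Circle with center (5, 1) and radius 10


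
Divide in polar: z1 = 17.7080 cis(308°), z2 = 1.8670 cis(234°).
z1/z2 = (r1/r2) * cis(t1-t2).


r = 17.7080 / 1.8670 = 9.4847
theta = 308° - 234° = 74° = 74° (mod 360)

9.4847 cis(74°)


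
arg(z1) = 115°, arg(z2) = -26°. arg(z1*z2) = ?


arg(z1*z2) = 115° - 26° = 89°
Normalized to (-180°, 180°]: 89°

89°


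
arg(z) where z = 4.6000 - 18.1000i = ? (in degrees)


Re = 4.6, Im = -18.1
arg = atan2(-18.1, 4.6) = -75.7405 degrees

arg(z) = -75.7405 degrees


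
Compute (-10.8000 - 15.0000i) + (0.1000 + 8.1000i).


Real: -10.8 + 0.1 = -10.7
Imag: -15 + 8.1 = -6.9

-10.7000 - 6.9000i


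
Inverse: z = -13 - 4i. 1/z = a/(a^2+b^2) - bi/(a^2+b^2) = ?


|z|^2 = 169+16 = 185
1/z = (-13 + 4i)/185

1/z = -0.0703 + 0.0216i


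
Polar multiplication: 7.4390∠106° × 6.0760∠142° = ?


r = 7.4390 * 6.0760 = 45.1994
theta = 106° + 142° = 248° = 248° (mod 360)

45.1994 cis(248°)


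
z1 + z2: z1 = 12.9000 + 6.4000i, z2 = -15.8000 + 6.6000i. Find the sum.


Real: 12.9 - 15.8 = -2.9
Imag: 6.4 + 6.6 = 13

-2.9000 + 13.0000i


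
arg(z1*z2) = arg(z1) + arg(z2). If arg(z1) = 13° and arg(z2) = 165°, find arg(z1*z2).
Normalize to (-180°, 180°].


arg(z1*z2) = 13° + 165° = 178°
Normalized to (-180°, 180°]: 178°

178°


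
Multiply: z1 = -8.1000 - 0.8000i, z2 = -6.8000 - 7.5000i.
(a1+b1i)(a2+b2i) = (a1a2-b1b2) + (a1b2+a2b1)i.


Real = -8.1*(-6.8) - (-0.8)*(-7.5) = 55.08 - 6 = 49.08
Imag = -8.1*(-7.5) - (6.8)*(-0.8) = 60.75 + 5.44 = 66.19

49.0800 + 66.1900i


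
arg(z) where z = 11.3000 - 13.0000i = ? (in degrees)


Re = 11.3, Im = -13
arg = atan2(-13, 11.3) = -49.0018 degrees

arg(z) = -49.0018 degrees


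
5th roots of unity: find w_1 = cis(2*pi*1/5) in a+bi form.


Angle = 360*1/5 = 72°
a = cos(72°) = 0.3090
b = sin(72°) = 0.9511

0.3090 + 0.9511i


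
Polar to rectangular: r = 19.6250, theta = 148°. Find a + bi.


a = 19.6250*cos(148°) = 19.6250*(-0.848048) = -16.6429
b = 19.6250*sin(148°) = 19.6250*0.52992 = 10.3997

-16.6429 + 10.3997i


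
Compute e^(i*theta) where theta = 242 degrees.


cos(242°) = -0.4695
sin(242°) = -0.8829

e^(i*242°) = -0.4695 - 0.8829i


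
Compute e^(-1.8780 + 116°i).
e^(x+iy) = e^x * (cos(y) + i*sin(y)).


e^-1.8780 = 0.1529
cos(116°) = -0.4384
sin(116°) = 0.8988
Real = 0.1529*(-0.4384) = -0.0670
Imag = 0.1529*0.8988 = 0.1374

-0.0670 + 0.1374i


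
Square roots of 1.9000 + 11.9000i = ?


|z| = sqrt(3.61+141.61) = 12.0507
sqrt((|z|+a)/2) = sqrt((12.0507+1.9)/2) = sqrt(6.9754) = 2.6411
sqrt((|z|-a)/2) = sqrt((12.0507-1.9)/2) = sqrt(5.0754) = 2.2529

±(2.6411 + 2.2529i) i.e. 2.6411 + 2.2529i and -2.6411 - 2.2529i


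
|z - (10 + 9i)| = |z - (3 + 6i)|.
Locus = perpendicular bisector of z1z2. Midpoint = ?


Equal distances means the locus is the perpendicular bisector of z1 and z2.
Midpoint = ((10+3)/2, (9+6)/2) = (6.5000, 7.5000)

Perpendicular bisector through (6.5000, 7.5000)


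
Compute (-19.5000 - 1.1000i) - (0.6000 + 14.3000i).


Real: -19.5 - 0.6 = -20.1
Imag: -1.1 - 14.3 = -15.4

-20.1000 - 15.4000i


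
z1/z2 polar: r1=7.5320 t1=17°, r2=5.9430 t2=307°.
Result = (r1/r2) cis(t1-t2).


r = 7.5320 / 5.9430 = 1.2674
theta = 17° - 307° = -290° = 70° (mod 360)

1.2674 cis(70°)


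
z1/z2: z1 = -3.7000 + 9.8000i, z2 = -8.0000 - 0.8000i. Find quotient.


Conjugate of z2 = -8.0000 + 0.8000i
Numerator: (-3.7000 + 9.8000i)(-8.0000 + 0.8000i) = 21.7600 - 81.3600i
Denominator: (-8)^2 + (-0.8)^2 = 64.64
Result = (21.7600 - 81.3600i)/64.64

0.3366 - 1.2587i


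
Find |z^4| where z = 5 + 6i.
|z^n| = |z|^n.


|z| = sqrt(25+36) = sqrt(61) = 7.8102
|z^4| = |z|^4 = (sqrt(61))^4 = 61^2 = 3721

|z^4| = 3721


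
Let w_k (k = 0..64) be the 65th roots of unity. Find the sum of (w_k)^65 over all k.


The roots are w_k = w^k with w = e^(2*pi*i/65), and (w^k)^65 = (w^65)^k.
So S = 1 + u + u^2 + ... + u^(64) with u = w^65.
65 = 1*65 + 0, so 65 is a multiple of 65 and u = (w^65)^1 = 1.
Every one of the 65 terms equals 1: S = 65

S = 65


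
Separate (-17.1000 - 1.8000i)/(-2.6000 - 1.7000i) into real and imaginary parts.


Multiply by conjugate: (-17.1000 - 1.8000i)(-2.6000 + 1.7000i) / ((-2.6)^2 + (-1.7)^2)
Numerator real = -17.1*(-2.6) - (1.8)*(-1.7) = 47.52
Numerator imag = -1.8*(-2.6) - (-17.1)*(-1.7) = -24.39
Denominator = 9.65
Re(z) = 47.52/9.65 = 4.9244
Im(z) = -24.39/9.65 = -2.5275

Re(z) = 4.9244, Im(z) = -2.5275


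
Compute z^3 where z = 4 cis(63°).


r^3 = 4^3 = 64
n*theta = 3*63° = 189° = 189° (mod 360)
a = 64*cos(189°) = -63.2121
b = 64*sin(189°) = -10.0118

64 cis(189°) = -63.2121 - 10.0118i


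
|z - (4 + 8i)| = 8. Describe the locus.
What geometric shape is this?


|z - z0| = r is a circle with center z0 and radius r.
Center = (4, 8), radius = 8

Circle with center (4, 8) and radius 8


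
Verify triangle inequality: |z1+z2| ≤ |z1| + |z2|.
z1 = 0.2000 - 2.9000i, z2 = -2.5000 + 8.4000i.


|z1| = sqrt(0.2^2 + (-2.9)^2) = sqrt(8.45) = 2.9069
|z2| = sqrt((-2.5)^2 + 8.4^2) = sqrt(76.81) = 8.7641
z1+z2 = -2.3000 + 5.5000i
|z1+z2| = sqrt(35.54) = 5.9615
|z1|+|z2| = 2.9069 + 8.7641 = 11.6710

|z1+z2| = 5.9615 ≤ |z1|+|z2| = 11.6710 (verified)


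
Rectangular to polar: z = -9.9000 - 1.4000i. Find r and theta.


r = sqrt(98.01+1.96) = sqrt(99.97) = 9.9985
theta = atan2(-1.4, -9.9) = -171.9509 degrees

r = 9.9985, theta = -171.9509 degrees


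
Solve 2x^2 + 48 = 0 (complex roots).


disc = 0^2 - 4*2*48 = 0 - 384 = -384
sqrt(|disc|) = sqrt(384) = 19.5959
Real part = 0/(2*2) = 0
Imag part = 19.5959/(2*2) = 4.8990

0 ± 4.8990i


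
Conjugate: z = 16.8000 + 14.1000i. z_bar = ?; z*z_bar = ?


z_bar = 16.8000 - 14.1000i
z*z_bar = 16.8^2 + 14.1^2 = 282.24 + 198.81 = 481.05

z_bar = 16.8000 - 14.1000i, z*z_bar = 481.05


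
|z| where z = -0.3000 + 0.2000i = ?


|z| = sqrt((-0.3)^2 + 0.2^2) = sqrt(0.09 + 0.04) = sqrt(0.13) = 0.3606

|z| = 0.3606


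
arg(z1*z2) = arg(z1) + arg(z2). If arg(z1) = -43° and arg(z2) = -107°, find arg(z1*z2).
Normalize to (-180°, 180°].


arg(z1*z2) = -43° - 107° = -150°
Normalized to (-180°, 180°]: -150°

-150°


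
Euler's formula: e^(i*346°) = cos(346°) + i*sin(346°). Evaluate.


cos(346°) = 0.9703
sin(346°) = -0.2419

e^(i*346°) = 0.9703 - 0.2419i


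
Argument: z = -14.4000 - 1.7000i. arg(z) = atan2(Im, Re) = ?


Re = -14.4, Im = -1.7
arg = atan2(-1.7, -14.4) = -173.2671 degrees

arg(z) = -173.2671 degrees


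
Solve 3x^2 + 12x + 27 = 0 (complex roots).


disc = 12^2 - 4*3*27 = 144 - 324 = -180
sqrt(|disc|) = sqrt(180) = 13.4164
Real part = -12/(2*3) = -2.0000
Imag part = 13.4164/(2*3) = 2.2361

-2.0000 ± 2.2361i


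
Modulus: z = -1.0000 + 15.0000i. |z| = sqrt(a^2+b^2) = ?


|z| = sqrt((-1)^2 + 15^2) = sqrt(1 + 225) = sqrt(226) = 15.0333

|z| = 15.0333


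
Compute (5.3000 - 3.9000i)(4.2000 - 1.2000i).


Real = 5.3*4.2 - (-3.9)*(-1.2) = 22.26 - 4.68 = 17.58
Imag = 5.3*(-1.2) + 4.2*(-3.9) = -6.36 - (16.38) = -22.74

17.5800 - 22.7400i


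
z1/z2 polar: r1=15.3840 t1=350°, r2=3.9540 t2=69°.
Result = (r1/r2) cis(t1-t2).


r = 15.3840 / 3.9540 = 3.8907
theta = 350° - 69° = 281° = 281° (mod 360)

3.8907 cis(281°)


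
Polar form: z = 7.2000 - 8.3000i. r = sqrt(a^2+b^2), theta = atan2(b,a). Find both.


r = sqrt(51.84+68.89) = sqrt(120.73) = 10.9877
theta = atan2(-8.3, 7.2) = -49.0593 degrees

r = 10.9877, theta = -49.0593 degrees


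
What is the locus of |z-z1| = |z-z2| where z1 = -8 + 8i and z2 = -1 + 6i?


Equal distances means the locus is the perpendicular bisector of z1 and z2.
Midpoint = ((-8+(-1))/2, (8+6)/2) = (-4.5000, 7.0000)

Perpendicular bisector through (-4.5000, 7.0000)


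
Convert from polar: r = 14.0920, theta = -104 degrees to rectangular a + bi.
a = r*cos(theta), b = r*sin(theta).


a = 14.0920*cos(-104°) = 14.0920*(-0.241922) = -3.4092
b = 14.0920*sin(-104°) = 14.0920*(-0.970296) = -13.6734

-3.4092 - 13.6734i


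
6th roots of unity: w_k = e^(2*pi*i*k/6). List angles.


The 6th roots of unity are cis(360k/6°) for k=0..5
Angle step = 360/6 = 60°
Primitive root: cis(60°)
Primitive root = 0.5000 + 0.8660i

6 roots at angles: 0°, 60°, 120°, 180°, 240°, 300°


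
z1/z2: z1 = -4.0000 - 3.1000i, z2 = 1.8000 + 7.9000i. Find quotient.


Conjugate of z2 = 1.8000 - 7.9000i
Numerator: (-4.0000 - 3.1000i)(1.8000 - 7.9000i) = -31.6900 + 26.0200i
Denominator: 1.8^2 + 7.9^2 = 65.65
Result = (-31.6900 + 26.0200i)/65.65

-0.4827 + 0.3963i


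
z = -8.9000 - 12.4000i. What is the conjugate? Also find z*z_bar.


z_bar = -8.9000 + 12.4000i
z*z_bar = (-8.9)^2 + (-12.4)^2 = 79.21 + 153.76 = 232.97

z_bar = -8.9000 + 12.4000i, z*z_bar = 232.97


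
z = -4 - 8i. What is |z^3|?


|z| = sqrt(16+64) = sqrt(80) = 8.9443
|z^3| = |z|^3 = (sqrt(80))^3 = 80*sqrt(80)

|z^3| = 80*sqrt(80) ≈ 715.5418


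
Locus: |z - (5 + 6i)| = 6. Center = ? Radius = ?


|z - z0| = r is a circle with center z0 and radius r.
Center = (5, 6), radius = 6

Circle with center (5, 6) and radius 6


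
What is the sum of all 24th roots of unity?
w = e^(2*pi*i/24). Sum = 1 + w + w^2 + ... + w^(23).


The sum of all 24th roots of unity is 0.
Geometric series: (1 - w^24)/(1 - w) = (1-1)/(1-w) = 0 since w^24 = 1, w ≠ 1.
Alternatively: coefficient of z^23 in z^24 - 1 is 0.

0


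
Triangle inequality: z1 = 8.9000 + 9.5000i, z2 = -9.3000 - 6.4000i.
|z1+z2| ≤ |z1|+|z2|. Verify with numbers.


|z1| = sqrt(8.9^2 + 9.5^2) = sqrt(169.46) = 13.0177
|z2| = sqrt((-9.3)^2 + (-6.4)^2) = sqrt(127.45) = 11.2894
z1+z2 = -0.4000 + 3.1000i
|z1+z2| = sqrt(9.77) = 3.1257
|z1|+|z2| = 13.0177 + 11.2894 = 24.3071

|z1+z2| = 3.1257 ≤ |z1|+|z2| = 24.3071 (verified)


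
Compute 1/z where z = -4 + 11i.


|z|^2 = 16+121 = 137
1/z = (-4 - 11i)/137

1/z = -0.0292 - 0.0803i


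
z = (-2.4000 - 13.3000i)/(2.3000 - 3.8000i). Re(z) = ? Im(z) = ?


Multiply by conjugate: (-2.4000 - 13.3000i)(2.3000 + 3.8000i) / (2.3^2 + (-3.8)^2)
Numerator real = -2.4*2.3 - (13.3)*(-3.8) = 45.02
Numerator imag = -13.3*2.3 - (-2.4)*(-3.8) = -39.71
Denominator = 19.73
Re(z) = 45.02/19.73 = 2.2818
Im(z) = -39.71/19.73 = -2.0127

Re(z) = 2.2818, Im(z) = -2.0127


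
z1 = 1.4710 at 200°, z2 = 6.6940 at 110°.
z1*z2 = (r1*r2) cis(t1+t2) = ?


r = 1.4710 * 6.6940 = 9.8469
theta = 200° + 110° = 310° = 310° (mod 360)

9.8469 cis(310°)


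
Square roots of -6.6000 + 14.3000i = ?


|z| = sqrt(43.56+204.49) = 15.7496
sqrt((|z|+a)/2) = sqrt((15.7496+(-6.6))/2) = sqrt(4.5748) = 2.1389
sqrt((|z|-a)/2) = sqrt((15.7496-(-6.6))/2) = sqrt(11.1748) = 3.3429

±(2.1389 + 3.3429i) i.e. 2.1389 + 3.3429i and -2.1389 - 3.3429i


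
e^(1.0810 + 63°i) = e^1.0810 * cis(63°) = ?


e^1.0810 = 2.94763
cos(63°) = 0.454
sin(63°) = 0.89101
Real = 2.94763*0.454 = 1.3382
Imag = 2.94763*0.89101 = 2.6264

1.3382 + 2.6264i


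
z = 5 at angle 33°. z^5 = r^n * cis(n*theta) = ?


r^5 = 5^5 = 3125
n*theta = 5*33° = 165° = 165° (mod 360)
a = 3125*cos(165°) = -3018.5182
b = 3125*sin(165°) = 808.8095

3125 cis(165°) = -3018.5182 + 808.8095i


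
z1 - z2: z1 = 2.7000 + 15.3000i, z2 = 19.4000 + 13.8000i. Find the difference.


Real: 2.7 - 19.4 = -16.7
Imag: 15.3 - 13.8 = 1.5

-16.7000 + 1.5000i


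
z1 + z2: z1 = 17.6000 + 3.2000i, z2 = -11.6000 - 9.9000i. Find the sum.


Real: 17.6 - 11.6 = 6
Imag: 3.2 - 9.9 = -6.7

6.0000 - 6.7000i


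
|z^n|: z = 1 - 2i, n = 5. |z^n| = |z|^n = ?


|z| = sqrt(1+4) = sqrt(5) = 2.2361
|z^5| = |z|^5 = (sqrt(5))^5 = 5^2 * sqrt(5) = 25*sqrt(5)

|z^5| = 25*sqrt(5) ≈ 55.9017


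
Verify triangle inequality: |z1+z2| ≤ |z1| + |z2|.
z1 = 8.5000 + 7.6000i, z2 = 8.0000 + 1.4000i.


|z1| = sqrt(8.5^2 + 7.6^2) = sqrt(130.01) = 11.4022
|z2| = sqrt(8^2 + 1.4^2) = sqrt(65.96) = 8.1216
z1+z2 = 16.5000 + 9.0000i
|z1+z2| = sqrt(353.25) = 18.7949
|z1|+|z2| = 11.4022 + 8.1216 = 19.5238

|z1+z2| = 18.7949 ≤ |z1|+|z2| = 19.5238 (verified)


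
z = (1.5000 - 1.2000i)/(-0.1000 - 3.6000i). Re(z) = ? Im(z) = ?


Multiply by conjugate: (1.5000 - 1.2000i)(-0.1000 + 3.6000i) / ((-0.1)^2 + (-3.6)^2)
Numerator real = 1.5*(-0.1) - (1.2)*(-3.6) = 4.17
Numerator imag = -1.2*(-0.1) - 1.5*(-3.6) = 5.52
Denominator = 12.97
Re(z) = 4.17/12.97 = 0.3215
Im(z) = 5.52/12.97 = 0.4256

Re(z) = 0.3215, Im(z) = 0.4256


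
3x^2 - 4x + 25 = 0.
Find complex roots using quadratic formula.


disc = (-4)^2 - 4*3*25 = 16 - 300 = -284
sqrt(|disc|) = sqrt(284) = 16.8523
Real part = 4/(2*3) = 0.6667
Imag part = 16.8523/(2*3) = 2.8087

0.6667 ± 2.8087i


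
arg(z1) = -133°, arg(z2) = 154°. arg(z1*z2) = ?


arg(z1*z2) = -133° + 154° = 21°
Normalized to (-180°, 180°]: 21°

21°


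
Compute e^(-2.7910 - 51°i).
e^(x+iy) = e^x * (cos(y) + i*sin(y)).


e^-2.7910 = 0.0614
cos(-51°) = 0.6293
sin(-51°) = -0.7771
Real = 0.0614*0.6293 = 0.0386
Imag = 0.0614*(-0.7771) = -0.0477

0.0386 - 0.0477i


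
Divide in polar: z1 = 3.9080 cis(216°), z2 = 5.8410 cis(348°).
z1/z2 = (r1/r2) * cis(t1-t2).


r = 3.9080 / 5.8410 = 0.6691
theta = 216° - 348° = -132° = 228° (mod 360)

0.6691 cis(228°)


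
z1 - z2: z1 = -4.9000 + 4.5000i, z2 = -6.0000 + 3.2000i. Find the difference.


Real: -4.9 + 6 = 1.1
Imag: 4.5 - 3.2 = 1.3

1.1000 + 1.3000i


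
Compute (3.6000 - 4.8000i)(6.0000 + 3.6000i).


Real = 3.6*6 - (-4.8)*3.6 = 21.6 - (-17.28) = 38.88
Imag = 3.6*3.6 + 6*(-4.8) = 12.96 - (28.8) = -15.84

38.8800 - 15.8400i


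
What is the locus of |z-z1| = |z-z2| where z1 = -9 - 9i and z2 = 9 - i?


Equal distances means the locus is the perpendicular bisector of z1 and z2.
Midpoint = ((-9+9)/2, (-9+(-1))/2) = (0, -5.0000)

Perpendicular bisector through (0, -5.0000)


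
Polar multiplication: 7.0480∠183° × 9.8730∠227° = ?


r = 7.0480 * 9.8730 = 69.5849
theta = 183° + 227° = 410° = 50° (mod 360)

69.5849 cis(50°)


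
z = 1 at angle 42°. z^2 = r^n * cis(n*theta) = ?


r^2 = 1^2 = 1
n*theta = 2*42° = 84° = 84° (mod 360)
a = 1*cos(84°) = 0.1045
b = 1*sin(84°) = 0.9945

1 cis(84°) = 0.1045 + 0.9945i


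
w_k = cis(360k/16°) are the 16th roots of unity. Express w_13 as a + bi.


Angle = 360*13/16 = 292.5°
a = cos(292.5°) = 0.3827
b = sin(292.5°) = -0.9239

0.3827 - 0.9239i


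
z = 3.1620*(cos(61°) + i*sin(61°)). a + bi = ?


a = 3.1620*cos(61°) = 3.1620*0.48481 = 1.5330
b = 3.1620*sin(61°) = 3.1620*0.8746 = 2.7655

1.5330 + 2.7655i


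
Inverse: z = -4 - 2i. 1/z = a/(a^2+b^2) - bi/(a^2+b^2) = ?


|z|^2 = 16+4 = 20
1/z = (-4 + 2i)/20

1/z = -0.2000 + 0.1000i


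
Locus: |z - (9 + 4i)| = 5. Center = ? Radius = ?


|z - z0| = r is a circle with center z0 and radius r.
Center = (9, 4), radius = 5

Circle with center (9, 4) and radius 5


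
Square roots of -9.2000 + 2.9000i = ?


|z| = sqrt(84.64+8.41) = 9.6462
sqrt((|z|+a)/2) = sqrt((9.6462+(-9.2))/2) = sqrt(0.2231) = 0.4724
sqrt((|z|-a)/2) = sqrt((9.6462-(-9.2))/2) = sqrt(9.4231) = 3.0697

±(0.4724 + 3.0697i) i.e. 0.4724 + 3.0697i and -0.4724 - 3.0697i


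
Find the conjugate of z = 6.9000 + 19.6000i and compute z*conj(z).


z_bar = 6.9000 - 19.6000i
z*z_bar = 6.9^2 + 19.6^2 = 47.61 + 384.16 = 431.77

z_bar = 6.9000 - 19.6000i, z*z_bar = 431.77


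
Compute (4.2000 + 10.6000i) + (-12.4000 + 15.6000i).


Real: 4.2 - 12.4 = -8.2
Imag: 10.6 + 15.6 = 26.2

-8.2000 + 26.2000i


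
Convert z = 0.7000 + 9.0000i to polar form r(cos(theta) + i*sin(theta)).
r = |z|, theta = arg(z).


r = sqrt(0.49+81) = sqrt(81.49) = 9.0272
theta = atan2(9, 0.7) = 85.5526 degrees

r = 9.0272, theta = 85.5526 degrees


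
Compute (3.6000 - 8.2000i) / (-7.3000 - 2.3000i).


Conjugate of z2 = -7.3000 + 2.3000i
Numerator: (3.6000 - 8.2000i)(-7.3000 + 2.3000i) = -7.4200 + 68.1400i
Denominator: (-7.3)^2 + (-2.3)^2 = 58.58
Result = (-7.4200 + 68.1400i)/58.58

-0.1267 + 1.1632i
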